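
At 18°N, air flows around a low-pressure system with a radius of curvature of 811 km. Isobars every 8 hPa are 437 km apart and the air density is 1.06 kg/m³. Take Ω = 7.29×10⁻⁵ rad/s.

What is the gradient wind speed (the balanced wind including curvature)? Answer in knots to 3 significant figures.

45.4 knots

Coriolis parameter at 18°N:
f = 2Ω sin φ = 2 × 7.29×10⁻⁵ × sin 18° = 4.51×10⁻⁵ s⁻¹
Pressure gradient: |∂P/∂n| = 800 Pa / 437000 m = 1.83×10⁻³ Pa/m
Geostrophic speed: V_g = |∂P/∂n|/(fρ) = 1.83×10⁻³/(4.51×10⁻⁵ × 1.06) = 38.3 m/s
Around a low, centrifugal force acts outward with Coriolis, so pressure-gradient force balances both:
(1/ρ)|∂P/∂n| = fV + V²/R  →  V² + fR·V − fR·V_g = 0
With fR = 4.51×10⁻⁵ × 811×10³ m = 36.5 m/s:
V = [−fR + √((fR)² + 4 fR V_g)]/2 = [−36.5 + √(36.5² + 4×36.5×38.3)]/2 = 23.4 m/s
Subgeostrophic (V < V_g = 38.3 m/s), as expected around a low.
Converting: 23.4 m/s × 1.944 = 45.4 knots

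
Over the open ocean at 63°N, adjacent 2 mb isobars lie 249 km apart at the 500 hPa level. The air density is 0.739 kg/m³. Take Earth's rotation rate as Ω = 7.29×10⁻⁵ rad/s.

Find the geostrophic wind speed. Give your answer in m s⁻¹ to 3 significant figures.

8.37 m s⁻¹

Coriolis parameter at 63°N:
f = 2Ω sin φ = 2 × 7.29×10⁻⁵ × sin 63° = 1.30×10⁻⁴ s⁻¹
Pressure gradient: |∂P/∂n| = 200 Pa / 249000 m = 8.03×10⁻⁴ Pa/m
Geostrophic balance (pressure-gradient force = Coriolis force):
V_g = (1/(fρ)) |∂P/∂n| = 8.03×10⁻⁴ / (1.30×10⁻⁴ × 0.739) = 8.37 m/s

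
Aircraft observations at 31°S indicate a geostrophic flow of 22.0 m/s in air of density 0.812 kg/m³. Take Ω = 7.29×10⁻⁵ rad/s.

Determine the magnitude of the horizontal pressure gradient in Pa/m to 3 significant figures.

1.34×10⁻³ Pa/m

Coriolis parameter at 31°S:
f = 2Ω sin φ = 2 × 7.29×10⁻⁵ × sin 31° = 7.51×10⁻⁵ s⁻¹
Geostrophic balance rearranged: |∂P/∂n| = f ρ V_g
|∂P/∂n| = 7.51×10⁻⁵ × 0.812 × 22.0 = 1.34×10⁻³ Pa/m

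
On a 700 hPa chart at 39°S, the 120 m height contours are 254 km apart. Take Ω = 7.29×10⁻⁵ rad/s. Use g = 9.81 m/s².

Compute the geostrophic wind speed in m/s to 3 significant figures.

Coriolis parameter at 39°S:
f = 2Ω sin φ = 2 × 7.29×10⁻⁵ × sin 39° = 9.18×10⁻⁵ s⁻¹
Height gradient: |∂Z/∂n| = 120 m / 254000 m = 4.72×10⁻⁴
On a pressure surface, geostrophic balance gives V_g = (g/f)|∂Z/∂n|:
V_g = 9.81 × 4.72×10⁻⁴ / 9.18×10⁻⁵ = 50.5 m/s

50.5 m/s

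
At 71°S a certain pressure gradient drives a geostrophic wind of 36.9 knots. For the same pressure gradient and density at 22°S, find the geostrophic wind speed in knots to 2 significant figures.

With the same pressure gradient and density, V_g ∝ 1/f ∝ 1/sin φ.
V₂ = V₁ · sin φ₁ / sin φ₂ = 36.9 × sin 71° / sin 22°
V₂ = 36.9 × 0.9455/0.3746 = 93 knots

93 knots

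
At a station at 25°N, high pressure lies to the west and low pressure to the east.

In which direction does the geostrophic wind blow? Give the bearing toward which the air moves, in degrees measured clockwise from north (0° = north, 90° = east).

The pressure-gradient force points toward the east (bearing 090°).
Geostrophic balance: in the Northern Hemisphere the Coriolis force deflects motion to the right, so the geostrophic wind blows 90° to the right of the pressure-gradient force (low pressure on the left).
Rotating 090° by 90° clockwise gives 180° — the wind blows toward the south.

180°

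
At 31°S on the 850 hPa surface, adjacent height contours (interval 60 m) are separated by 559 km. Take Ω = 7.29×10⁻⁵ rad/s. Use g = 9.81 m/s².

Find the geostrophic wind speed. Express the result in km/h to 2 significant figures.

50 km/h

Coriolis parameter at 31°S:
f = 2Ω sin φ = 2 × 7.29×10⁻⁵ × sin 31° = 7.51×10⁻⁵ s⁻¹
Height gradient: |∂Z/∂n| = 60 m / 559000 m = 1.07×10⁻⁴
On a pressure surface, geostrophic balance gives V_g = (g/f)|∂Z/∂n|:
V_g = 9.81 × 1.07×10⁻⁴ / 7.51×10⁻⁵ = 14.0 m/s
Converting: 14.0 m/s × 3.6 = 50 km/h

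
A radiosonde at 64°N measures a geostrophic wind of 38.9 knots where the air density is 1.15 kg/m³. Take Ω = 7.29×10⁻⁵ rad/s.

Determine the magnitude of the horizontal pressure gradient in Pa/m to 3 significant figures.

Coriolis parameter at 64°N:
f = 2Ω sin φ = 2 × 7.29×10⁻⁵ × sin 64° = 1.31×10⁻⁴ s⁻¹
Wind speed in SI: 38.9 knots = 20.0 m/s
Geostrophic balance rearranged: |∂P/∂n| = f ρ V_g
|∂P/∂n| = 1.31×10⁻⁴ × 1.15 × 20.0 = 3.02×10⁻³ Pa/m

3.02×10⁻³ Pa/m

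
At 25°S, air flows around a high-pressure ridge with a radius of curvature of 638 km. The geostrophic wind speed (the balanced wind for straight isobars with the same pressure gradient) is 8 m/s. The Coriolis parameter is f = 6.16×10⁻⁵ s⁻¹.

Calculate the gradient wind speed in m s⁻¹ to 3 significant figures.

11.2 m s⁻¹

Around a high, pressure-gradient force acts outward with centrifugal, so Coriolis balances both:
fV = (1/ρ)|∂P/∂n| + V²/R  →  V² − fR·V + fR·V_g = 0
With fR = 6.16×10⁻⁵ × 638×10³ m = 39.3 m/s:
V = [fR − √((fR)² − 4 fR V_g)]/2 = [39.3 − √(39.3² − 4×39.3×8)]/2 = 11.2 m/s
Supergeostrophic (V > V_g = 8 m/s), as expected around a high.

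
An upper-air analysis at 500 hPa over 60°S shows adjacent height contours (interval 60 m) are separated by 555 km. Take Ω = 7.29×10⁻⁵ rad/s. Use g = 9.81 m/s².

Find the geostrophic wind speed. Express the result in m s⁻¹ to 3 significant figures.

Coriolis parameter at 60°S:
f = 2Ω sin φ = 2 × 7.29×10⁻⁵ × sin 60° = 1.26×10⁻⁴ s⁻¹
Height gradient: |∂Z/∂n| = 60 m / 555000 m = 1.08×10⁻⁴
On a pressure surface, geostrophic balance gives V_g = (g/f)|∂Z/∂n|:
V_g = 9.81 × 1.08×10⁻⁴ / 1.26×10⁻⁴ = 8.40 m/s

8.40 m s⁻¹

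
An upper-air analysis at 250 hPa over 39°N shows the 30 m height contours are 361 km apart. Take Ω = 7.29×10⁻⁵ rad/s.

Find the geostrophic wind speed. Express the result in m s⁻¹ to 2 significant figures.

8.9 m s⁻¹

Coriolis parameter at 39°N:
f = 2Ω sin φ = 2 × 7.29×10⁻⁵ × sin 39° = 9.18×10⁻⁵ s⁻¹
Height gradient: |∂Z/∂n| = 30 m / 361000 m = 8.31×10⁻⁵
On a pressure surface, geostrophic balance gives V_g = (g/f)|∂Z/∂n|:
V_g = 9.81 × 8.31×10⁻⁵ / 9.18×10⁻⁵ = 8.88 m/s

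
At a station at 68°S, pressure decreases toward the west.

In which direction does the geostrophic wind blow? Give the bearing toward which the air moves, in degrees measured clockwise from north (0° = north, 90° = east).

180°

The pressure-gradient force points toward the west (bearing 270°).
Geostrophic balance: in the Southern Hemisphere the Coriolis force deflects motion to the left, so the geostrophic wind blows 90° to the left of the pressure-gradient force (low pressure on the right).
Rotating 270° by 90° counterclockwise gives 180° — the wind blows toward the south.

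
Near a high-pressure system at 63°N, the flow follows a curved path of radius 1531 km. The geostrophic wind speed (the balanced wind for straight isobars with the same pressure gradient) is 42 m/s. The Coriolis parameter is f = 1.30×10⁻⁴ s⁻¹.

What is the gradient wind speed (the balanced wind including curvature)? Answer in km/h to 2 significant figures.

220 km/h

Around a high, pressure-gradient force acts outward with centrifugal, so Coriolis balances both:
fV = (1/ρ)|∂P/∂n| + V²/R  →  V² − fR·V + fR·V_g = 0
With fR = 1.30×10⁻⁴ × 1531×10³ m = 199 m/s:
V = [fR − √((fR)² − 4 fR V_g)]/2 = [199 − √(199² − 4×199×42)]/2 = 60.2 m/s
Supergeostrophic (V > V_g = 42 m/s), as expected around a high.
Converting: 60.2 m/s × 3.6 = 220 km/h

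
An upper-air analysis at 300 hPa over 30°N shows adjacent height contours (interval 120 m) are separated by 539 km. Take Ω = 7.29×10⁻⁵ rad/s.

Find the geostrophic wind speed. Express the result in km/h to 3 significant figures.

Coriolis parameter at 30°N:
f = 2Ω sin φ = 2 × 7.29×10⁻⁵ × sin 30° = 7.29×10⁻⁵ s⁻¹
Height gradient: |∂Z/∂n| = 120 m / 539000 m = 2.23×10⁻⁴
On a pressure surface, geostrophic balance gives V_g = (g/f)|∂Z/∂n|:
V_g = 9.81 × 2.23×10⁻⁴ / 7.29×10⁻⁵ = 30.0 m/s
Converting: 30.0 m/s × 3.6 = 108 km/h

108 km/h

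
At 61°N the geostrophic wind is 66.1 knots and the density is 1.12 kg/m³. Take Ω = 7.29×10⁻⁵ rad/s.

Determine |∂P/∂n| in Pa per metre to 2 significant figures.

4.9×10⁻³ Pa/m

Coriolis parameter at 61°N:
f = 2Ω sin φ = 2 × 7.29×10⁻⁵ × sin 61° = 1.28×10⁻⁴ s⁻¹
Wind speed in SI: 66.1 knots = 34.0 m/s
Geostrophic balance rearranged: |∂P/∂n| = f ρ V_g
|∂P/∂n| = 1.28×10⁻⁴ × 1.12 × 34.0 = 4.86×10⁻³ Pa/m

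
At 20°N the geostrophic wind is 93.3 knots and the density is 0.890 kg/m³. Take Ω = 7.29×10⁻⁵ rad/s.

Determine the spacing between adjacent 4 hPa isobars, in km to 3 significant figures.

188 km

Coriolis parameter at 20°N:
f = 2Ω sin φ = 2 × 7.29×10⁻⁵ × sin 20° = 4.99×10⁻⁵ s⁻¹
Wind speed in SI: 93.3 knots = 48.0 m/s
Geostrophic balance rearranged: |∂P/∂n| = f ρ V_g
|∂P/∂n| = 4.99×10⁻⁵ × 0.890 × 48.0 = 2.13×10⁻³ Pa/m
Isobar spacing: Δn = ΔP/|∂P/∂n| = 400 Pa / 2.13×10⁻³ Pa/m = 187776 m ≈ 188 km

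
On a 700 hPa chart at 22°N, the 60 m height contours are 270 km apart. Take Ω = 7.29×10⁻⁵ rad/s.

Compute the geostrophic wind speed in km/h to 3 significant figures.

144 km/h

Coriolis parameter at 22°N:
f = 2Ω sin φ = 2 × 7.29×10⁻⁵ × sin 22° = 5.46×10⁻⁵ s⁻¹
Height gradient: |∂Z/∂n| = 60 m / 270000 m = 2.22×10⁻⁴
On a pressure surface, geostrophic balance gives V_g = (g/f)|∂Z/∂n|:
V_g = 9.81 × 2.22×10⁻⁴ / 5.46×10⁻⁵ = 39.9 m/s
Converting: 39.9 m/s × 3.6 = 144 km/h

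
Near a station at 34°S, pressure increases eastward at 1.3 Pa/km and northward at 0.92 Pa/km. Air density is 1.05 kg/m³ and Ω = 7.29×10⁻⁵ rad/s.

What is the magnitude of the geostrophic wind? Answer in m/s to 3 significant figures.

18.6 m/s

Coriolis parameter at 34°S:
f = 2Ω sin φ = 2 × 7.29×10⁻⁵ × sin 34° = 8.15×10⁻⁵ s⁻¹
In the Southern Hemisphere f is negative: f = −8.15×10⁻⁵ s⁻¹.
Component geostrophic relations (x east, y north):
u_g = −(1/(fρ)) ∂P/∂y,  v_g = (1/(fρ)) ∂P/∂x
u_g = −(0.92×10⁻³)/(−8.15×10⁻⁵ × 1.05) = 10.7 m/s;  v_g = (1.3×10⁻³)/(−8.15×10⁻⁵ × 1.05) = −15.2 m/s
|V_g| = √(u_g² + v_g²) = 18.6 m/s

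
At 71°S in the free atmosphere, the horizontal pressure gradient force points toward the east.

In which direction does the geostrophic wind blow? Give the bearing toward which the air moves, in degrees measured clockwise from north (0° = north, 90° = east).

The pressure-gradient force points toward the east (bearing 090°).
Geostrophic balance: in the Southern Hemisphere the Coriolis force deflects motion to the left, so the geostrophic wind blows 90° to the left of the pressure-gradient force (low pressure on the right).
Rotating 090° by 90° counterclockwise gives 000° — the wind blows toward the north.

000°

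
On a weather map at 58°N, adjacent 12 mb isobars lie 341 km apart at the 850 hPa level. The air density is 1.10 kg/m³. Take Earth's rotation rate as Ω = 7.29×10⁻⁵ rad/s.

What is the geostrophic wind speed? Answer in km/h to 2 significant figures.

93 km/h

Coriolis parameter at 58°N:
f = 2Ω sin φ = 2 × 7.29×10⁻⁵ × sin 58° = 1.24×10⁻⁴ s⁻¹
Pressure gradient: |∂P/∂n| = 1200 Pa / 341000 m = 3.52×10⁻³ Pa/m
Geostrophic balance (pressure-gradient force = Coriolis force):
V_g = (1/(fρ)) |∂P/∂n| = 3.52×10⁻³ / (1.24×10⁻⁴ × 1.10) = 25.9 m/s
Converting: 25.9 m/s × 3.6 = 93 km/h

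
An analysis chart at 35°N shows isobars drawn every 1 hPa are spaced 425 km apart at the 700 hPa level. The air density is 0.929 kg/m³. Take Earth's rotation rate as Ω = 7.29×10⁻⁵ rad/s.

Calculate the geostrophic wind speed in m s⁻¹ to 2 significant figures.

3.0 m s⁻¹

Coriolis parameter at 35°N:
f = 2Ω sin φ = 2 × 7.29×10⁻⁵ × sin 35° = 8.36×10⁻⁵ s⁻¹
Pressure gradient: |∂P/∂n| = 100 Pa / 425000 m = 2.35×10⁻⁴ Pa/m
Geostrophic balance (pressure-gradient force = Coriolis force):
V_g = (1/(fρ)) |∂P/∂n| = 2.35×10⁻⁴ / (8.36×10⁻⁵ × 0.929) = 3.03 m/s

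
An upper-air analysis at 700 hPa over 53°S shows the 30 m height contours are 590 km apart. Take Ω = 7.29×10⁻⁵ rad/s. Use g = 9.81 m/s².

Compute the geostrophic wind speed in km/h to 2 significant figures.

15 km/h

Coriolis parameter at 53°S:
f = 2Ω sin φ = 2 × 7.29×10⁻⁵ × sin 53° = 1.16×10⁻⁴ s⁻¹
Height gradient: |∂Z/∂n| = 30 m / 590000 m = 5.08×10⁻⁵
On a pressure surface, geostrophic balance gives V_g = (g/f)|∂Z/∂n|:
V_g = 9.81 × 5.08×10⁻⁵ / 1.16×10⁻⁴ = 4.28 m/s
Converting: 4.28 m/s × 3.6 = 15 km/h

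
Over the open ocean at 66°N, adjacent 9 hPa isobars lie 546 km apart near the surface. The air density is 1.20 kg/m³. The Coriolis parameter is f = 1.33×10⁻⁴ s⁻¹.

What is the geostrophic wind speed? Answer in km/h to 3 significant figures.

Pressure gradient: |∂P/∂n| = 900 Pa / 546000 m = 1.65×10⁻³ Pa/m
Geostrophic balance (pressure-gradient force = Coriolis force):
V_g = (1/(fρ)) |∂P/∂n| = 1.65×10⁻³ / (1.33×10⁻⁴ × 1.20) = 10.3 m/s
Converting: 10.3 m/s × 3.6 = 37.2 km/h

37.2 km/h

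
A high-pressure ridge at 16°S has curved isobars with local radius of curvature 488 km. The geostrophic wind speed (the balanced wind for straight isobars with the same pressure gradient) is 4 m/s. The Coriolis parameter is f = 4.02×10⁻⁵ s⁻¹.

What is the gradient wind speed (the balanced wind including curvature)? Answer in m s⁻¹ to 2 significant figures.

Around a high, pressure-gradient force acts outward with centrifugal, so Coriolis balances both:
fV = (1/ρ)|∂P/∂n| + V²/R  →  V² − fR·V + fR·V_g = 0
With fR = 4.02×10⁻⁵ × 488×10³ m = 19.6 m/s:
V = [fR − √((fR)² − 4 fR V_g)]/2 = [19.6 − √(19.6² − 4×19.6×4)]/2 = 5.6 m/s
Supergeostrophic (V > V_g = 4 m/s), as expected around a high.

5.6 m s⁻¹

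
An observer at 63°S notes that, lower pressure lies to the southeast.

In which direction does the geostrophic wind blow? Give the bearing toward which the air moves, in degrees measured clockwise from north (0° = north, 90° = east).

The pressure-gradient force points toward the southeast (bearing 135°).
Geostrophic balance: in the Southern Hemisphere the Coriolis force deflects motion to the left, so the geostrophic wind blows 90° to the left of the pressure-gradient force (low pressure on the right).
Rotating 135° by 90° counterclockwise gives 045° — the wind blows toward the northeast.

045°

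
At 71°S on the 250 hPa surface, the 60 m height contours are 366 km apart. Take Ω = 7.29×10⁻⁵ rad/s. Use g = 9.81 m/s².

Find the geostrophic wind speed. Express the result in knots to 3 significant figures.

Coriolis parameter at 71°S:
f = 2Ω sin φ = 2 × 7.29×10⁻⁵ × sin 71° = 1.38×10⁻⁴ s⁻¹
Height gradient: |∂Z/∂n| = 60 m / 366000 m = 1.64×10⁻⁴
On a pressure surface, geostrophic balance gives V_g = (g/f)|∂Z/∂n|:
V_g = 9.81 × 1.64×10⁻⁴ / 1.38×10⁻⁴ = 11.7 m/s
Converting: 11.7 m/s × 1.944 = 22.7 knots

22.7 knots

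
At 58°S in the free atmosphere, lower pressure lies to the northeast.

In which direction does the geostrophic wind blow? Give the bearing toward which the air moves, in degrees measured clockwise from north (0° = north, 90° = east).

The pressure-gradient force points toward the northeast (bearing 045°).
Geostrophic balance: in the Southern Hemisphere the Coriolis force deflects motion to the left, so the geostrophic wind blows 90° to the left of the pressure-gradient force (low pressure on the right).
Rotating 045° by 90° counterclockwise gives 315° — the wind blows toward the northwest.

315°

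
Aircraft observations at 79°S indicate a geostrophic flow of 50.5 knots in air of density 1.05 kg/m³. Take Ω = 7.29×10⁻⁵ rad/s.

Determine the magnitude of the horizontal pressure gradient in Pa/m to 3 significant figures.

3.90×10⁻³ Pa/m

Coriolis parameter at 79°S:
f = 2Ω sin φ = 2 × 7.29×10⁻⁵ × sin 79° = 1.43×10⁻⁴ s⁻¹
Wind speed in SI: 50.5 knots = 26.0 m/s
Geostrophic balance rearranged: |∂P/∂n| = f ρ V_g
|∂P/∂n| = 1.43×10⁻⁴ × 1.05 × 26.0 = 3.90×10⁻³ Pa/m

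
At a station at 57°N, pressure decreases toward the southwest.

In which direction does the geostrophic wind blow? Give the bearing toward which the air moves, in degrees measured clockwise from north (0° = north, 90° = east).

The pressure-gradient force points toward the southwest (bearing 225°).
Geostrophic balance: in the Northern Hemisphere the Coriolis force deflects motion to the right, so the geostrophic wind blows 90° to the right of the pressure-gradient force (low pressure on the left).
Rotating 225° by 90° clockwise gives 315° — the wind blows toward the northwest.

315°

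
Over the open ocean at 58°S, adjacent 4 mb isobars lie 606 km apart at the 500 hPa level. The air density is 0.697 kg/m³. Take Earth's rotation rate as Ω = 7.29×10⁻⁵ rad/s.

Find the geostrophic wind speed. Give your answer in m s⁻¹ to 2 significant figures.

Coriolis parameter at 58°S:
f = 2Ω sin φ = 2 × 7.29×10⁻⁵ × sin 58° = 1.24×10⁻⁴ s⁻¹
Pressure gradient: |∂P/∂n| = 400 Pa / 606000 m = 6.60×10⁻⁴ Pa/m
Geostrophic balance (pressure-gradient force = Coriolis force):
V_g = (1/(fρ)) |∂P/∂n| = 6.60×10⁻⁴ / (1.24×10⁻⁴ × 0.697) = 7.66 m/s

7.7 m s⁻¹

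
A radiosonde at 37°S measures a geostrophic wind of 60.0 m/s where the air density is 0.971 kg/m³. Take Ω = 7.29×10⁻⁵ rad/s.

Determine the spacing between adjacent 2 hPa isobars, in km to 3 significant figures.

39.1 km

Coriolis parameter at 37°S:
f = 2Ω sin φ = 2 × 7.29×10⁻⁵ × sin 37° = 8.77×10⁻⁵ s⁻¹
Geostrophic balance rearranged: |∂P/∂n| = f ρ V_g
|∂P/∂n| = 8.77×10⁻⁵ × 0.971 × 60.0 = 5.11×10⁻³ Pa/m
Isobar spacing: Δn = ΔP/|∂P/∂n| = 200 Pa / 5.11×10⁻³ Pa/m = 39124 m ≈ 39.1 km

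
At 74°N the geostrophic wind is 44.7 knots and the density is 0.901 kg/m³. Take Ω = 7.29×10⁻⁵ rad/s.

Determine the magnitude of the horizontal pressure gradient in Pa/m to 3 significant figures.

Coriolis parameter at 74°N:
f = 2Ω sin φ = 2 × 7.29×10⁻⁵ × sin 74° = 1.40×10⁻⁴ s⁻¹
Wind speed in SI: 44.7 knots = 23.0 m/s
Geostrophic balance rearranged: |∂P/∂n| = f ρ V_g
|∂P/∂n| = 1.40×10⁻⁴ × 0.901 × 23.0 = 2.90×10⁻³ Pa/m

2.90×10⁻³ Pa/m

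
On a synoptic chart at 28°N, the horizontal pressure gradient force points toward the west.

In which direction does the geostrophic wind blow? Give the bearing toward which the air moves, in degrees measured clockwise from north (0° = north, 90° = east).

000°

The pressure-gradient force points toward the west (bearing 270°).
Geostrophic balance: in the Northern Hemisphere the Coriolis force deflects motion to the right, so the geostrophic wind blows 90° to the right of the pressure-gradient force (low pressure on the left).
Rotating 270° by 90° clockwise gives 000° — the wind blows toward the north.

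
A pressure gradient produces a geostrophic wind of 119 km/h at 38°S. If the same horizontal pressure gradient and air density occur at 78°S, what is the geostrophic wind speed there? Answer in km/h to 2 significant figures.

75 km/h

With the same pressure gradient and density, V_g ∝ 1/f ∝ 1/sin φ.
V₂ = V₁ · sin φ₁ / sin φ₂ = 119 × sin 38° / sin 78°
V₂ = 119 × 0.6157/0.9781 = 75 km/h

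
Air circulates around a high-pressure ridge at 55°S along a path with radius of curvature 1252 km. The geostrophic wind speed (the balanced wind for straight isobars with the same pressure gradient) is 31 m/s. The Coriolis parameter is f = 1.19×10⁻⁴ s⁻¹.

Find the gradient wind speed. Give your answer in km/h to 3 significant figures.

158 km/h

Around a high, pressure-gradient force acts outward with centrifugal, so Coriolis balances both:
fV = (1/ρ)|∂P/∂n| + V²/R  →  V² − fR·V + fR·V_g = 0
With fR = 1.19×10⁻⁴ × 1252×10³ m = 149 m/s:
V = [fR − √((fR)² − 4 fR V_g)]/2 = [149 − √(149² − 4×149×31)]/2 = 44 m/s
Supergeostrophic (V > V_g = 31 m/s), as expected around a high.
Converting: 44 m/s × 3.6 = 158 km/h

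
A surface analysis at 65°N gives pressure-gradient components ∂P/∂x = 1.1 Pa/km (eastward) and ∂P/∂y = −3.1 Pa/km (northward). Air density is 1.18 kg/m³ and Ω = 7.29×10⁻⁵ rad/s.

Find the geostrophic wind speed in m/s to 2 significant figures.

Coriolis parameter at 65°N:
f = 2Ω sin φ = 2 × 7.29×10⁻⁵ × sin 65° = 1.32×10⁻⁴ s⁻¹
Component geostrophic relations (x east, y north):
u_g = −(1/(fρ)) ∂P/∂y,  v_g = (1/(fρ)) ∂P/∂x
u_g = −(−3.1×10⁻³)/(1.32×10⁻⁴ × 1.18) = 19.9 m/s;  v_g = (1.1×10⁻³)/(1.32×10⁻⁴ × 1.18) = 7.05 m/s
|V_g| = √(u_g² + v_g²) = 21.1 m/s

21 m/s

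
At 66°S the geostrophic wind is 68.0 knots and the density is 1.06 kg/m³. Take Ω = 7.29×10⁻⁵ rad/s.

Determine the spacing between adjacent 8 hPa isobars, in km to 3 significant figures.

Coriolis parameter at 66°S:
f = 2Ω sin φ = 2 × 7.29×10⁻⁵ × sin 66° = 1.33×10⁻⁴ s⁻¹
Wind speed in SI: 68.0 knots = 35.0 m/s
Geostrophic balance rearranged: |∂P/∂n| = f ρ V_g
|∂P/∂n| = 1.33×10⁻⁴ × 1.06 × 35.0 = 4.94×10⁻³ Pa/m
Isobar spacing: Δn = ΔP/|∂P/∂n| = 800 Pa / 4.94×10⁻³ Pa/m = 161976 m ≈ 162 km

162 km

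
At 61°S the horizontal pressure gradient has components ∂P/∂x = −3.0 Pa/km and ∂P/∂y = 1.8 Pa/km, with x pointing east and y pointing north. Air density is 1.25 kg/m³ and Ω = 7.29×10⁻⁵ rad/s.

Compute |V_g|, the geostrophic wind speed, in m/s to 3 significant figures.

21.9 m/s

Coriolis parameter at 61°S:
f = 2Ω sin φ = 2 × 7.29×10⁻⁵ × sin 61° = 1.28×10⁻⁴ s⁻¹
In the Southern Hemisphere f is negative: f = −1.28×10⁻⁴ s⁻¹.
Component geostrophic relations (x east, y north):
u_g = −(1/(fρ)) ∂P/∂y,  v_g = (1/(fρ)) ∂P/∂x
u_g = −(1.8×10⁻³)/(−1.28×10⁻⁴ × 1.25) = 11.3 m/s;  v_g = (−3.0×10⁻³)/(−1.28×10⁻⁴ × 1.25) = 18.8 m/s
|V_g| = √(u_g² + v_g²) = 21.9 m/s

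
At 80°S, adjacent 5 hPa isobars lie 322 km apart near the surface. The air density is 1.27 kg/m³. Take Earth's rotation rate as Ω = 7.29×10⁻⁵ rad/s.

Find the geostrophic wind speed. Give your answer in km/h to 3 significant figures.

Coriolis parameter at 80°S:
f = 2Ω sin φ = 2 × 7.29×10⁻⁵ × sin 80° = 1.44×10⁻⁴ s⁻¹
Pressure gradient: |∂P/∂n| = 500 Pa / 322000 m = 1.55×10⁻³ Pa/m
Geostrophic balance (pressure-gradient force = Coriolis force):
V_g = (1/(fρ)) |∂P/∂n| = 1.55×10⁻³ / (1.44×10⁻⁴ × 1.27) = 8.52 m/s
Converting: 8.52 m/s × 3.6 = 30.7 km/h

30.7 km/h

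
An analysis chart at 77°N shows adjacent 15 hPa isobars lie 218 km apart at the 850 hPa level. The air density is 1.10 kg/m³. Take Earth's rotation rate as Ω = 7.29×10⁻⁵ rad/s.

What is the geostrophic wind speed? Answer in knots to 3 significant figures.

Coriolis parameter at 77°N:
f = 2Ω sin φ = 2 × 7.29×10⁻⁵ × sin 77° = 1.42×10⁻⁴ s⁻¹
Pressure gradient: |∂P/∂n| = 1500 Pa / 218000 m = 6.88×10⁻³ Pa/m
Geostrophic balance (pressure-gradient force = Coriolis force):
V_g = (1/(fρ)) |∂P/∂n| = 6.88×10⁻³ / (1.42×10⁻⁴ × 1.10) = 44.0 m/s
Converting: 44.0 m/s × 1.944 = 85.6 knots

85.6 knots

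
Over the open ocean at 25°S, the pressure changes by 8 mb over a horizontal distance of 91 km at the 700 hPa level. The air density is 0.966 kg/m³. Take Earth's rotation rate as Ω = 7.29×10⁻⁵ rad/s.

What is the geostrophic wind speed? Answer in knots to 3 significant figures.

Coriolis parameter at 25°S:
f = 2Ω sin φ = 2 × 7.29×10⁻⁵ × sin 25° = 6.16×10⁻⁵ s⁻¹
Pressure gradient: |∂P/∂n| = 800 Pa / 91000 m = 8.79×10⁻³ Pa/m
Geostrophic balance (pressure-gradient force = Coriolis force):
V_g = (1/(fρ)) |∂P/∂n| = 8.79×10⁻³ / (6.16×10⁻⁵ × 0.966) = 148 m/s
Converting: 148 m/s × 1.944 = 287 knots

287 knots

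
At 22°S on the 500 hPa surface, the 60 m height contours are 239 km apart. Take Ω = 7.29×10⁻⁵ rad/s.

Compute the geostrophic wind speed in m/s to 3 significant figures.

Coriolis parameter at 22°S:
f = 2Ω sin φ = 2 × 7.29×10⁻⁵ × sin 22° = 5.46×10⁻⁵ s⁻¹
Height gradient: |∂Z/∂n| = 60 m / 239000 m = 2.51×10⁻⁴
On a pressure surface, geostrophic balance gives V_g = (g/f)|∂Z/∂n|:
V_g = 9.81 × 2.51×10⁻⁴ / 5.46×10⁻⁵ = 45.1 m/s

45.1 m/s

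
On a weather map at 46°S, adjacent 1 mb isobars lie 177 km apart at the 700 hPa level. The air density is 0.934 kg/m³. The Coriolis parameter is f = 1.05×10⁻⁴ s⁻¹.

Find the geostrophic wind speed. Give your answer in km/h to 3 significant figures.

Pressure gradient: |∂P/∂n| = 100 Pa / 177000 m = 5.65×10⁻⁴ Pa/m
Geostrophic balance (pressure-gradient force = Coriolis force):
V_g = (1/(fρ)) |∂P/∂n| = 5.65×10⁻⁴ / (1.05×10⁻⁴ × 0.934) = 5.76 m/s
Converting: 5.76 m/s × 3.6 = 20.7 km/h

20.7 km/h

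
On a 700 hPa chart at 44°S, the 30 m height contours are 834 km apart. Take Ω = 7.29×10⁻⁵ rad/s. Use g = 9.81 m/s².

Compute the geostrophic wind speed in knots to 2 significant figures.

Coriolis parameter at 44°S:
f = 2Ω sin φ = 2 × 7.29×10⁻⁵ × sin 44° = 1.01×10⁻⁴ s⁻¹
Height gradient: |∂Z/∂n| = 30 m / 834000 m = 3.60×10⁻⁵
On a pressure surface, geostrophic balance gives V_g = (g/f)|∂Z/∂n|:
V_g = 9.81 × 3.60×10⁻⁵ / 1.01×10⁻⁴ = 3.48 m/s
Converting: 3.48 m/s × 1.944 = 6.8 knots

6.8 knots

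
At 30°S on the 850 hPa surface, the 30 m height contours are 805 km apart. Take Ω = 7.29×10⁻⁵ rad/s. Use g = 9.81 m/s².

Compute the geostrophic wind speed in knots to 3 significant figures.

Coriolis parameter at 30°S:
f = 2Ω sin φ = 2 × 7.29×10⁻⁵ × sin 30° = 7.29×10⁻⁵ s⁻¹
Height gradient: |∂Z/∂n| = 30 m / 805000 m = 3.73×10⁻⁵
On a pressure surface, geostrophic balance gives V_g = (g/f)|∂Z/∂n|:
V_g = 9.81 × 3.73×10⁻⁵ / 7.29×10⁻⁵ = 5.01 m/s
Converting: 5.01 m/s × 1.944 = 9.75 knots

9.75 knots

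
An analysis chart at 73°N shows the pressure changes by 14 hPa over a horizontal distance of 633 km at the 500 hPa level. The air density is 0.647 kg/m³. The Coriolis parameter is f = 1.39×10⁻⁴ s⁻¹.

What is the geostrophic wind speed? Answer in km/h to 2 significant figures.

89 km/h

Pressure gradient: |∂P/∂n| = 1400 Pa / 633000 m = 2.21×10⁻³ Pa/m
Geostrophic balance (pressure-gradient force = Coriolis force):
V_g = (1/(fρ)) |∂P/∂n| = 2.21×10⁻³ / (1.39×10⁻⁴ × 0.647) = 24.6 m/s
Converting: 24.6 m/s × 3.6 = 89 km/h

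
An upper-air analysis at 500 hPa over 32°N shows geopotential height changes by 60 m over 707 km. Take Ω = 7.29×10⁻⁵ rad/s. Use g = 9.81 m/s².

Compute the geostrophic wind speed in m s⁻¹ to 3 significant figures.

10.8 m s⁻¹

Coriolis parameter at 32°N:
f = 2Ω sin φ = 2 × 7.29×10⁻⁵ × sin 32° = 7.73×10⁻⁵ s⁻¹
Height gradient: |∂Z/∂n| = 60 m / 707000 m = 8.49×10⁻⁵
On a pressure surface, geostrophic balance gives V_g = (g/f)|∂Z/∂n|:
V_g = 9.81 × 8.49×10⁻⁵ / 7.73×10⁻⁵ = 10.8 m/s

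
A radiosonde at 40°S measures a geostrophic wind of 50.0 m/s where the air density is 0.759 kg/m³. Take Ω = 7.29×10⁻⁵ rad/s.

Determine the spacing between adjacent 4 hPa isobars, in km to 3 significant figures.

Coriolis parameter at 40°S:
f = 2Ω sin φ = 2 × 7.29×10⁻⁵ × sin 40° = 9.37×10⁻⁵ s⁻¹
Geostrophic balance rearranged: |∂P/∂n| = f ρ V_g
|∂P/∂n| = 9.37×10⁻⁵ × 0.759 × 50.0 = 3.56×10⁻³ Pa/m
Isobar spacing: Δn = ΔP/|∂P/∂n| = 400 Pa / 3.56×10⁻³ Pa/m = 112467 m ≈ 112 km

112 km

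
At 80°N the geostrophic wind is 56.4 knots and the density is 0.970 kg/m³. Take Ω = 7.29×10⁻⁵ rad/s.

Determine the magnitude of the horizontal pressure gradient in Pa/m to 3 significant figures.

4.04×10⁻³ Pa/m

Coriolis parameter at 80°N:
f = 2Ω sin φ = 2 × 7.29×10⁻⁵ × sin 80° = 1.44×10⁻⁴ s⁻¹
Wind speed in SI: 56.4 knots = 29.0 m/s
Geostrophic balance rearranged: |∂P/∂n| = f ρ V_g
|∂P/∂n| = 1.44×10⁻⁴ × 0.970 × 29.0 = 4.04×10⁻³ Pa/m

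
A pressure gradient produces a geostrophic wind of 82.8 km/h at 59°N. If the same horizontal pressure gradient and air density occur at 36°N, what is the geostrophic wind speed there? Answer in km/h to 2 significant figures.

120 km/h

With the same pressure gradient and density, V_g ∝ 1/f ∝ 1/sin φ.
V₂ = V₁ · sin φ₁ / sin φ₂ = 82.8 × sin 59° / sin 36°
V₂ = 82.8 × 0.8572/0.5878 = 120 km/h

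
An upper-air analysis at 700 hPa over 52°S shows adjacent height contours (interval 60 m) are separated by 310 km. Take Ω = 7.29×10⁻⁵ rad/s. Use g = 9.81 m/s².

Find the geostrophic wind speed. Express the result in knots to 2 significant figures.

32 knots

Coriolis parameter at 52°S:
f = 2Ω sin φ = 2 × 7.29×10⁻⁵ × sin 52° = 1.15×10⁻⁴ s⁻¹
Height gradient: |∂Z/∂n| = 60 m / 310000 m = 1.94×10⁻⁴
On a pressure surface, geostrophic balance gives V_g = (g/f)|∂Z/∂n|:
V_g = 9.81 × 1.94×10⁻⁴ / 1.15×10⁻⁴ = 16.5 m/s
Converting: 16.5 m/s × 1.944 = 32 knots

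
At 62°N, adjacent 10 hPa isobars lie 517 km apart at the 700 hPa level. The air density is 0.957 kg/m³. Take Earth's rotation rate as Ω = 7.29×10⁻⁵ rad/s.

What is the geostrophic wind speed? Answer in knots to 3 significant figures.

Coriolis parameter at 62°N:
f = 2Ω sin φ = 2 × 7.29×10⁻⁵ × sin 62° = 1.29×10⁻⁴ s⁻¹
Pressure gradient: |∂P/∂n| = 1000 Pa / 517000 m = 1.93×10⁻³ Pa/m
Geostrophic balance (pressure-gradient force = Coriolis force):
V_g = (1/(fρ)) |∂P/∂n| = 1.93×10⁻³ / (1.29×10⁻⁴ × 0.957) = 15.7 m/s
Converting: 15.7 m/s × 1.944 = 30.5 knots

30.5 knots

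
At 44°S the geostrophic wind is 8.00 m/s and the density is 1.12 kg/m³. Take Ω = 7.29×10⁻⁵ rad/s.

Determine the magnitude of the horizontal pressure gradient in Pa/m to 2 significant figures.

Coriolis parameter at 44°S:
f = 2Ω sin φ = 2 × 7.29×10⁻⁵ × sin 44° = 1.01×10⁻⁴ s⁻¹
Geostrophic balance rearranged: |∂P/∂n| = f ρ V_g
|∂P/∂n| = 1.01×10⁻⁴ × 1.12 × 8.00 = 9.07×10⁻⁴ Pa/m

9.1×10⁻⁴ Pa/m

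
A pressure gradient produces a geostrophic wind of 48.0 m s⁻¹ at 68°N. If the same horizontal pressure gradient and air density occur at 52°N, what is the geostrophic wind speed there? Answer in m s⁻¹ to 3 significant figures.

56.5 m s⁻¹

With the same pressure gradient and density, V_g ∝ 1/f ∝ 1/sin φ.
V₂ = V₁ · sin φ₁ / sin φ₂ = 48.0 × sin 68° / sin 52°
V₂ = 48.0 × 0.9272/0.7880 = 56.5 m s⁻¹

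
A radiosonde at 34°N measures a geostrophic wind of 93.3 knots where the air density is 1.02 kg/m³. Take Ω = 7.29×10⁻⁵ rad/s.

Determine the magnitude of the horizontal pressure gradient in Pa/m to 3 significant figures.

Coriolis parameter at 34°N:
f = 2Ω sin φ = 2 × 7.29×10⁻⁵ × sin 34° = 8.15×10⁻⁵ s⁻¹
Wind speed in SI: 93.3 knots = 48.0 m/s
Geostrophic balance rearranged: |∂P/∂n| = f ρ V_g
|∂P/∂n| = 8.15×10⁻⁵ × 1.02 × 48.0 = 3.99×10⁻³ Pa/m

3.99×10⁻³ Pa/m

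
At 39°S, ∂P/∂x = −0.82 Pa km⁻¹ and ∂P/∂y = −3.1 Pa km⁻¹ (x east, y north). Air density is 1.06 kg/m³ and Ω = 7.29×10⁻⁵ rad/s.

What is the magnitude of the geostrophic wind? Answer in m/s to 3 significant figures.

Coriolis parameter at 39°S:
f = 2Ω sin φ = 2 × 7.29×10⁻⁵ × sin 39° = 9.18×10⁻⁵ s⁻¹
In the Southern Hemisphere f is negative: f = −9.18×10⁻⁵ s⁻¹.
Component geostrophic relations (x east, y north):
u_g = −(1/(fρ)) ∂P/∂y,  v_g = (1/(fρ)) ∂P/∂x
u_g = −(−3.1×10⁻³)/(−9.18×10⁻⁵ × 1.06) = −31.9 m/s;  v_g = (−0.82×10⁻³)/(−9.18×10⁻⁵ × 1.06) = 8.43 m/s
|V_g| = √(u_g² + v_g²) = 33.0 m/s

33.0 m/s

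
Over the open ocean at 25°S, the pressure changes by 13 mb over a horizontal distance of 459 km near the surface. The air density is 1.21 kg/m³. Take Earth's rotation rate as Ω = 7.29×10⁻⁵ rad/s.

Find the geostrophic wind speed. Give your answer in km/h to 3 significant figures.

Coriolis parameter at 25°S:
f = 2Ω sin φ = 2 × 7.29×10⁻⁵ × sin 25° = 6.16×10⁻⁵ s⁻¹
Pressure gradient: |∂P/∂n| = 1300 Pa / 459000 m = 2.83×10⁻³ Pa/m
Geostrophic balance (pressure-gradient force = Coriolis force):
V_g = (1/(fρ)) |∂P/∂n| = 2.83×10⁻³ / (6.16×10⁻⁵ × 1.21) = 38.0 m/s
Converting: 38.0 m/s × 3.6 = 137 km/h

137 km/h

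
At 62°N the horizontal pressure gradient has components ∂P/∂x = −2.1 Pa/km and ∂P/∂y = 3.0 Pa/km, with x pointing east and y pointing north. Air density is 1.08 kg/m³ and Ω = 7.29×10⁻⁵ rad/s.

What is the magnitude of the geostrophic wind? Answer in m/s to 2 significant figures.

26 m/s

Coriolis parameter at 62°N:
f = 2Ω sin φ = 2 × 7.29×10⁻⁵ × sin 62° = 1.29×10⁻⁴ s⁻¹
Component geostrophic relations (x east, y north):
u_g = −(1/(fρ)) ∂P/∂y,  v_g = (1/(fρ)) ∂P/∂x
u_g = −(3.0×10⁻³)/(1.29×10⁻⁴ × 1.08) = −21.6 m/s;  v_g = (−2.1×10⁻³)/(1.29×10⁻⁴ × 1.08) = −15.1 m/s
|V_g| = √(u_g² + v_g²) = 26.3 m/s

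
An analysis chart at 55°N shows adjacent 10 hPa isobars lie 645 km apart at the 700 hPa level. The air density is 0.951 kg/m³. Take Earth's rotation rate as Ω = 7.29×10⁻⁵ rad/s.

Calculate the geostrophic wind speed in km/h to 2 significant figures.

49 km/h

Coriolis parameter at 55°N:
f = 2Ω sin φ = 2 × 7.29×10⁻⁵ × sin 55° = 1.19×10⁻⁴ s⁻¹
Pressure gradient: |∂P/∂n| = 1000 Pa / 645000 m = 1.55×10⁻³ Pa/m
Geostrophic balance (pressure-gradient force = Coriolis force):
V_g = (1/(fρ)) |∂P/∂n| = 1.55×10⁻³ / (1.19×10⁻⁴ × 0.951) = 13.7 m/s
Converting: 13.7 m/s × 3.6 = 49 km/h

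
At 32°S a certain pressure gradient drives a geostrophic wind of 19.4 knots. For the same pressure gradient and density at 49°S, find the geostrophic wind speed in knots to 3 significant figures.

With the same pressure gradient and density, V_g ∝ 1/f ∝ 1/sin φ.
V₂ = V₁ · sin φ₁ / sin φ₂ = 19.4 × sin 32° / sin 49°
V₂ = 19.4 × 0.5299/0.7547 = 13.6 knots

13.6 knots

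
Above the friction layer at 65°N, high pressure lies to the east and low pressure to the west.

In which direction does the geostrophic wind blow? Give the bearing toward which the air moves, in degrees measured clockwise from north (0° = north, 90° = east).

The pressure-gradient force points toward the west (bearing 270°).
Geostrophic balance: in the Northern Hemisphere the Coriolis force deflects motion to the right, so the geostrophic wind blows 90° to the right of the pressure-gradient force (low pressure on the left).
Rotating 270° by 90° clockwise gives 000° — the wind blows toward the north.

000°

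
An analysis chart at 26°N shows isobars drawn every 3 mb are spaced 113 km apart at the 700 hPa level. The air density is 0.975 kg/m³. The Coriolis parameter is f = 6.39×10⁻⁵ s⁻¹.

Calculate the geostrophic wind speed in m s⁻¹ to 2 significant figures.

Pressure gradient: |∂P/∂n| = 300 Pa / 113000 m = 2.65×10⁻³ Pa/m
Geostrophic balance (pressure-gradient force = Coriolis force):
V_g = (1/(fρ)) |∂P/∂n| = 2.65×10⁻³ / (6.39×10⁻⁵ × 0.975) = 42.6 m/s

43 m s⁻¹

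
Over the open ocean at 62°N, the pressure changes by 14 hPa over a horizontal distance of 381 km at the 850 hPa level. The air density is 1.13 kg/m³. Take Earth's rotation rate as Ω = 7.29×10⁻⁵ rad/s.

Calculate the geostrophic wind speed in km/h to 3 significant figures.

90.9 km/h

Coriolis parameter at 62°N:
f = 2Ω sin φ = 2 × 7.29×10⁻⁵ × sin 62° = 1.29×10⁻⁴ s⁻¹
Pressure gradient: |∂P/∂n| = 1400 Pa / 381000 m = 3.67×10⁻³ Pa/m
Geostrophic balance (pressure-gradient force = Coriolis force):
V_g = (1/(fρ)) |∂P/∂n| = 3.67×10⁻³ / (1.29×10⁻⁴ × 1.13) = 25.3 m/s
Converting: 25.3 m/s × 3.6 = 90.9 km/h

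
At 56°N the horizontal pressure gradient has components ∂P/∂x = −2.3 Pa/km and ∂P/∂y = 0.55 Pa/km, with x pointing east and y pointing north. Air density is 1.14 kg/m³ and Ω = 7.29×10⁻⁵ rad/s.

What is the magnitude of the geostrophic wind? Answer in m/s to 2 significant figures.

17 m/s

Coriolis parameter at 56°N:
f = 2Ω sin φ = 2 × 7.29×10⁻⁵ × sin 56° = 1.21×10⁻⁴ s⁻¹
Component geostrophic relations (x east, y north):
u_g = −(1/(fρ)) ∂P/∂y,  v_g = (1/(fρ)) ∂P/∂x
u_g = −(0.55×10⁻³)/(1.21×10⁻⁴ × 1.14) = −3.99 m/s;  v_g = (−2.3×10⁻³)/(1.21×10⁻⁴ × 1.14) = −16.7 m/s
|V_g| = √(u_g² + v_g²) = 17.2 m/s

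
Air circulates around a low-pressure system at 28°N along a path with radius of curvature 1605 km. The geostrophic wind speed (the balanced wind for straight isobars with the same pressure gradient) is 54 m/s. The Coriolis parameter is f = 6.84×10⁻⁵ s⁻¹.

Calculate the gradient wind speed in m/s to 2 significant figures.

Around a low, centrifugal force acts outward with Coriolis, so pressure-gradient force balances both:
(1/ρ)|∂P/∂n| = fV + V²/R  →  V² + fR·V − fR·V_g = 0
With fR = 6.84×10⁻⁵ × 1605×10³ m = 110 m/s:
V = [−fR + √((fR)² + 4 fR V_g)]/2 = [−110 + √(110² + 4×110×54)]/2 = 39.7 m/s
Subgeostrophic (V < V_g = 54 m/s), as expected around a low.

40 m/s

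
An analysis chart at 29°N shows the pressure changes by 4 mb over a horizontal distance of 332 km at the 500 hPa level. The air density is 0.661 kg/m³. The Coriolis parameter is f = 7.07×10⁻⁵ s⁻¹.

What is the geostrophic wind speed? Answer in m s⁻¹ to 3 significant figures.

Pressure gradient: |∂P/∂n| = 400 Pa / 332000 m = 1.20×10⁻³ Pa/m
Geostrophic balance (pressure-gradient force = Coriolis force):
V_g = (1/(fρ)) |∂P/∂n| = 1.20×10⁻³ / (7.07×10⁻⁵ × 0.661) = 25.8 m/s

25.8 m s⁻¹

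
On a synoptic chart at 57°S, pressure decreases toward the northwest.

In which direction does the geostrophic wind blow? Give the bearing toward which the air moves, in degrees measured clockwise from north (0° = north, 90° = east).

The pressure-gradient force points toward the northwest (bearing 315°).
Geostrophic balance: in the Southern Hemisphere the Coriolis force deflects motion to the left, so the geostrophic wind blows 90° to the left of the pressure-gradient force (low pressure on the right).
Rotating 315° by 90° counterclockwise gives 225° — the wind blows toward the southwest.

225°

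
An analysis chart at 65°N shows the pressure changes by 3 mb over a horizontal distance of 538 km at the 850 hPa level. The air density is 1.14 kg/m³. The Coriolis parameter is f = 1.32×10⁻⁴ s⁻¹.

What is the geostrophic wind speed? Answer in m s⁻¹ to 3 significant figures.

Pressure gradient: |∂P/∂n| = 300 Pa / 538000 m = 5.58×10⁻⁴ Pa/m
Geostrophic balance (pressure-gradient force = Coriolis force):
V_g = (1/(fρ)) |∂P/∂n| = 5.58×10⁻⁴ / (1.32×10⁻⁴ × 1.14) = 3.71 m/s

3.71 m s⁻¹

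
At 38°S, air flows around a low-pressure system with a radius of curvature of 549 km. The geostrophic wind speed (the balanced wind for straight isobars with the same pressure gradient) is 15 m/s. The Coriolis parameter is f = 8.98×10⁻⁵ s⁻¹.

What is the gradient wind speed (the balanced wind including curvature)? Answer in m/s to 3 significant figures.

Around a low, centrifugal force acts outward with Coriolis, so pressure-gradient force balances both:
(1/ρ)|∂P/∂n| = fV + V²/R  →  V² + fR·V − fR·V_g = 0
With fR = 8.98×10⁻⁵ × 549×10³ m = 49.3 m/s:
V = [−fR + √((fR)² + 4 fR V_g)]/2 = [−49.3 + √(49.3² + 4×49.3×15)]/2 = 12.1 m/s
Subgeostrophic (V < V_g = 15 m/s), as expected around a low.

12.1 m/s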